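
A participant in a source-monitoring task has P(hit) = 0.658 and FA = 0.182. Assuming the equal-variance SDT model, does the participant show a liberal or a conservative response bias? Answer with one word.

z(H) = 0.407, z(FA) = -0.908
c = −½·(z(H) + z(FA)) = 0.2505
c > 0 → conservative criterion (biased toward responding “no”).

conservative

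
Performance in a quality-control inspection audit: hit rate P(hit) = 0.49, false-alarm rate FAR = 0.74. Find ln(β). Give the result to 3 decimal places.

ln β = 0.207

Φ⁻¹(H) = -0.0251
Φ⁻¹(FA) = 0.6433
ln β = −½·[z(H)² − z(FA)²] = −0.5 × (0.0006 − 0.4138) = 0.2066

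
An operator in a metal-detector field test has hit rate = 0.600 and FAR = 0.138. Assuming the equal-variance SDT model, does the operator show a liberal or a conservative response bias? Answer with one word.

conservative

z(H) = 0.253, z(FA) = -1.089
c = −½·(z(H) + z(FA)) = 0.418
c > 0 → conservative criterion (biased toward responding “no”).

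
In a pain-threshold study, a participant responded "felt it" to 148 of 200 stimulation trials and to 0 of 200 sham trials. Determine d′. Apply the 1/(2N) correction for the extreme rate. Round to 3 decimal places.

d′ = 3.450

The false-alarm rate is 0/200 = 0, so apply the 1/(2N) correction: FA → 1/(2·200) = 0.00250.
z(H) = z(0.74000) = 0.6433
z(FA) = z(0.00250) = -2.8070
d' = 0.6433 − (-2.8070) = 3.4503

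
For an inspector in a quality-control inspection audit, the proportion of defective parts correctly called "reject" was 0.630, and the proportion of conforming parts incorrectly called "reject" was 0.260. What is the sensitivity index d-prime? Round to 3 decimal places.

Φ⁻¹(H) = 0.3319
Φ⁻¹(FA) = -0.6433
d' = z(H) − z(FA) = 0.3319 − (-0.6433) = 0.9752

d-prime = 0.975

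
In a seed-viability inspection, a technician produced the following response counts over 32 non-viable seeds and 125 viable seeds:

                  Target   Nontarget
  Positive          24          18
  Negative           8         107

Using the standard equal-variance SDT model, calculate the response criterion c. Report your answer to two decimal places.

H = 24/32 = 0.7500
FA = 18/125 = 0.1440
z(H) = z(0.7500) = 0.674
z(FA) = z(0.1440) = -1.063
c = −½·[z(H) + z(FA)] = −0.5 × (0.674 + (-1.063)) = 0.1945
c > 0: the technician has a conservative response bias.

c = 0.19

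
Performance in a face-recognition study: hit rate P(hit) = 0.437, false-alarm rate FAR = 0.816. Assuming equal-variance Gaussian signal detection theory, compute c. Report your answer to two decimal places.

z(H) = z(0.437) = -0.159
z(FA) = z(0.816) = 0.900
c = −½·[z(H) + z(FA)] = −0.5 × (-0.159 + 0.900) = -0.3705

c = -0.37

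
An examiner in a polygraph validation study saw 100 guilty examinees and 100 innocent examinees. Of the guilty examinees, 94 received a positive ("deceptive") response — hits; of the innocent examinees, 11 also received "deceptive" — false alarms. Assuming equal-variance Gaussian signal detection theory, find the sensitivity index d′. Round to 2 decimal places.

H = 94/100 = 0.9400
FA = 11/100 = 0.1100
Φ⁻¹(H) = 1.555
Φ⁻¹(FA) = -1.227
d' = z(H) − z(FA) = 1.555 − (-1.227) = 2.782

d′ = 2.78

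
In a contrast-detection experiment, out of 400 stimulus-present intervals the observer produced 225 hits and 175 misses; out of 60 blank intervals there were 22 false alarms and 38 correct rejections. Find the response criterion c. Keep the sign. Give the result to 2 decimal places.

H = 225/400 = 0.5625
FA = 22/60 = 0.3667
z(0.5625) = 0.1573, z(0.3667) = -0.3406
c = −½·[z(H) + z(FA)] = −0.5 × (0.1573 + (-0.3406)) = 0.09165
c > 0: the observer has a conservative response bias.

c = 0.09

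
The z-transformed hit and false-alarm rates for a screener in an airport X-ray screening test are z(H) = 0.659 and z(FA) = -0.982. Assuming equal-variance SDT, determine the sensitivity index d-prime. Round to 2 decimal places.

d' = z(H) − z(FA) = 0.659 − (-0.982) = 1.641

d-prime = 1.64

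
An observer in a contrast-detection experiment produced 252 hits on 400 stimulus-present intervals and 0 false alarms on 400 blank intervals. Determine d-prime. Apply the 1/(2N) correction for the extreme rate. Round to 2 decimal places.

The false-alarm rate is 0/400 = 0, so apply the 1/(2N) correction: FA → 1/(2·400) = 0.00125.
z(H) = z(0.63000) = 0.332
z(FA) = z(0.00125) = -3.023
d' = 0.332 − (-3.023) = 3.355

d-prime = 3.36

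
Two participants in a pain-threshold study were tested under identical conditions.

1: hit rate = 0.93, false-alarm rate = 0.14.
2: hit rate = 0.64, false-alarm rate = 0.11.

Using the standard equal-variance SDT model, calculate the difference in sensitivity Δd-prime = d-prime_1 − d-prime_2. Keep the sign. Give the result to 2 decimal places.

1: z(0.93) = 1.476, z(0.14) = -1.080, d' = 2.556
2: z(0.64) = 0.358, z(0.11) = -1.227, d' = 1.585
Δd' = d'_1 − d'_2 = 2.556 − 1.585 = 0.971
1 has the higher sensitivity.

Δd-prime = 0.97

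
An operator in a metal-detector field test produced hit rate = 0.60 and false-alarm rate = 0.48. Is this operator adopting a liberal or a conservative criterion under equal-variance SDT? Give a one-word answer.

z(H) = 0.253, z(FA) = -0.050
c = −½·(z(H) + z(FA)) = -0.1015
c < 0 → liberal criterion (biased toward responding “yes”).

liberal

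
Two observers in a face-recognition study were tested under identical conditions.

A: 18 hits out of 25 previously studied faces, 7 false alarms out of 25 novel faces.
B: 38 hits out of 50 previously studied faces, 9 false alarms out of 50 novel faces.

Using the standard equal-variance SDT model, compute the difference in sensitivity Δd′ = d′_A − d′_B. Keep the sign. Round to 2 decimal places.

Δd′ = -0.46

A: z(0.7200) = 0.583, z(0.2800) = -0.583, d' = 1.166
B: z(0.7600) = 0.706, z(0.1800) = -0.915, d' = 1.621
Δd' = d'_A − d'_B = 1.166 − 1.621 = -0.455
B has the higher sensitivity.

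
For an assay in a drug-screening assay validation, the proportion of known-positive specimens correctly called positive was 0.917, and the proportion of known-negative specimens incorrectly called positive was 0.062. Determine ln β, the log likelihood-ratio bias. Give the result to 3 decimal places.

ln β = 0.224

Φ⁻¹(H) = 1.3852
Φ⁻¹(FA) = -1.5382
ln β = −½·[z(H)² − z(FA)²] = −0.5 × (1.9188 − 2.3661) = 0.22365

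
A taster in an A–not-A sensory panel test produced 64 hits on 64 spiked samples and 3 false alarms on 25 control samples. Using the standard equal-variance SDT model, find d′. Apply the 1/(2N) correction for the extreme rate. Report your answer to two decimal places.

The hit rate is 64/64 = 1, so apply the 1/(2N) correction: H → 1 − 1/(2·64) = 0.99219.
z(H) = z(0.99219) = 2.418
z(FA) = z(0.12000) = -1.175
d' = 2.418 − (-1.175) = 3.593

d′ = 3.59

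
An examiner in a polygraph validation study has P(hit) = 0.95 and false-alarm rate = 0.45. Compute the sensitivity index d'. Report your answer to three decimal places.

d' = 1.771

z(H) = z(0.95) = 1.6449
z(FA) = z(0.45) = -0.1257
d' = z(H) − z(FA) = 1.6449 − (-0.1257) = 1.7706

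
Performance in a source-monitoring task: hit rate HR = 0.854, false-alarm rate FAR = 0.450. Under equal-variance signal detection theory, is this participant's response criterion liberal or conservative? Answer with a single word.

liberal

z(H) = 1.054, z(FA) = -0.126
c = −½·(z(H) + z(FA)) = -0.464
c < 0 → liberal criterion (biased toward responding “yes”).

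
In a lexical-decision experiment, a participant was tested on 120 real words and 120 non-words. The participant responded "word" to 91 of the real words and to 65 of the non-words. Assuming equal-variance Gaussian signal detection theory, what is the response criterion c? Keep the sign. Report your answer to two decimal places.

c = -0.40

H = 91/120 = 0.7583
FA = 65/120 = 0.5417
Φ⁻¹(H) = Φ⁻¹(0.7583) = 0.701
Φ⁻¹(FA) = Φ⁻¹(0.5417) = 0.105
c = −½·[z(H) + z(FA)] = −0.5 × (0.701 + 0.105) = -0.403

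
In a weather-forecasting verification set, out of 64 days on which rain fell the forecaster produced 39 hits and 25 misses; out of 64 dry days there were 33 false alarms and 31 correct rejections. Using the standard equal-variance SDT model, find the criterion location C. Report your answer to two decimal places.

C = -0.16

H = 39/64 = 0.6094
FA = 33/64 = 0.5156
z(H) = z(0.6094) = 0.278
z(FA) = z(0.5156) = 0.039
c = −½·[z(H) + z(FA)] = −0.5 × (0.278 + 0.039) = -0.1585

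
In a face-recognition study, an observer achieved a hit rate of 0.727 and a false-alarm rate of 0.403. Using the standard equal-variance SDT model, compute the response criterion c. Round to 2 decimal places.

z(H) = z(0.727) = 0.604
z(FA) = z(0.403) = -0.246
c = −½·[z(H) + z(FA)] = −0.5 × (0.604 + (-0.246)) = -0.179

c = -0.18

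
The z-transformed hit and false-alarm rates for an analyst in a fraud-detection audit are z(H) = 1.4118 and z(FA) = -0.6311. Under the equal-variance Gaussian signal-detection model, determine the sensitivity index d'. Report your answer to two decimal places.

d' = 2.04

d' = z(H) − z(FA) = 1.4118 − (-0.6311) = 2.0429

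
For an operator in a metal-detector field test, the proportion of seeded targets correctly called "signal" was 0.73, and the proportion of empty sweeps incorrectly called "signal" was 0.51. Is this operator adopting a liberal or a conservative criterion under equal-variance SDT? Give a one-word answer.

z(H) = 0.613, z(FA) = 0.025
c = −½·(z(H) + z(FA)) = -0.319
c < 0 → liberal criterion (biased toward responding “yes”).

liberal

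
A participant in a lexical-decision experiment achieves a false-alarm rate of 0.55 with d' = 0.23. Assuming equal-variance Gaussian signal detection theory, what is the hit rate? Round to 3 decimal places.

z(false-alarm rate) = z(0.55) = 0.1257
z(H) = z(FA) + d' = 0.1257 + 0.23 = 0.3557
hit rate = Φ(0.3557) = 0.6390

hit rate = 0.639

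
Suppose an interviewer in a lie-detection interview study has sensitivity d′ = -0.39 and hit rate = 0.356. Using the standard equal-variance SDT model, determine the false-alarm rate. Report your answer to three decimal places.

false-alarm rate = 0.508

z(hit rate) = z(0.356) = -0.3692
z(FA) = z(H) − d' = -0.3692 − (-0.39) = 0.0208
false-alarm rate = Φ(0.0208) = 0.5083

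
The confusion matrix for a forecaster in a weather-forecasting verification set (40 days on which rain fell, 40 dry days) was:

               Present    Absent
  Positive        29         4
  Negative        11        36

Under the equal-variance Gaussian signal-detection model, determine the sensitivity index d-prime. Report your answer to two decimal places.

H = 29/40 = 0.7250
FA = 4/40 = 0.1000
Φ⁻¹(H) = Φ⁻¹(0.7250) = 0.598
Φ⁻¹(FA) = Φ⁻¹(0.1000) = -1.282
d' = z(H) − z(FA) = 0.598 − (-1.282) = 1.880

d-prime = 1.88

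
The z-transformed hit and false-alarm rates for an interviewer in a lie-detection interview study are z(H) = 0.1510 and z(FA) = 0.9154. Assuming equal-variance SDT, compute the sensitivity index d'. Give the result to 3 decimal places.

d' = -0.764

d' = z(H) − z(FA) = 0.1510 − 0.9154 = -0.7644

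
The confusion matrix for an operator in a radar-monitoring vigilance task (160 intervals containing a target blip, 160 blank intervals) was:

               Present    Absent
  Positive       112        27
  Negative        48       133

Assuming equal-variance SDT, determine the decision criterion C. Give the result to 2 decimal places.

H = 112/160 = 0.7000
FA = 27/160 = 0.1688
Φ⁻¹(H) = Φ⁻¹(0.7000) = 0.5244
Φ⁻¹(FA) = Φ⁻¹(0.1688) = -0.9589
c = −½·[z(H) + z(FA)] = −0.5 × (0.5244 + (-0.9589)) = 0.21725
c > 0: the operator has a conservative response bias.

C = 0.22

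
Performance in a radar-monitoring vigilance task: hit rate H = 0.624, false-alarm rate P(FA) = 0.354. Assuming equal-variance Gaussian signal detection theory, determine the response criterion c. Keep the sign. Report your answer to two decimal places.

z(H) = 0.3160
z(FA) = -0.3745
c = −½·[z(H) + z(FA)] = −0.5 × (0.3160 + (-0.3745)) = 0.02925
c > 0: the operator has a conservative response bias.

c = 0.03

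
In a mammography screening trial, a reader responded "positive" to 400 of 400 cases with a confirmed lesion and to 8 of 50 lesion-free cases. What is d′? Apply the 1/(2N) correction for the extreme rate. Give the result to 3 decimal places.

d′ = 4.018

The hit rate is 400/400 = 1, so apply the 1/(2N) correction: H → 1 − 1/(2·400) = 0.99875.
z(H) = z(0.99875) = 3.0233
z(FA) = z(0.16000) = -0.9945
d' = 3.0233 − (-0.9945) = 4.0178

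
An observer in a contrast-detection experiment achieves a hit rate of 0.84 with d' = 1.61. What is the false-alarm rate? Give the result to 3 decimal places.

z(hit rate) = z(0.84) = 0.9945
z(FA) = z(H) − d' = 0.9945 − 1.61 = -0.6155
false-alarm rate = Φ(-0.6155) = 0.2691

false-alarm rate = 0.269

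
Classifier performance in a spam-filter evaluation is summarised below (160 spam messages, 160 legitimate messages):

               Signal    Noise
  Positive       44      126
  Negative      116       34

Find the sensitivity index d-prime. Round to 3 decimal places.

d-prime = -1.396

H = 44/160 = 0.2750
FA = 126/160 = 0.7875
z(H) = z(0.2750) = -0.5978
z(FA) = z(0.7875) = 0.7978
d' = z(H) − z(FA) = -0.5978 − 0.7978 = -1.3956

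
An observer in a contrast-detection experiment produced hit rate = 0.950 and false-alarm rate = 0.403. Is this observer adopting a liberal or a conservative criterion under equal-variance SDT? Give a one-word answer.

z(H) = 1.645, z(FA) = -0.246
c = −½·(z(H) + z(FA)) = -0.6995
c < 0 → liberal criterion (biased toward responding “yes”).

liberal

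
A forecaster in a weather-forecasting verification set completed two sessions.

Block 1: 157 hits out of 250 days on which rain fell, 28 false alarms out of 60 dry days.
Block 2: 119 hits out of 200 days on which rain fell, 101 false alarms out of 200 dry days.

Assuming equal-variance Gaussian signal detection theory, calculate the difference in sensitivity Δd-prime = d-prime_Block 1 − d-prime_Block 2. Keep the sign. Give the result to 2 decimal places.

Δd-prime = 0.18

Block 1: z(0.6280) = 0.327, z(0.4667) = -0.084, d' = 0.411
Block 2: z(0.5950) = 0.240, z(0.5050) = 0.013, d' = 0.227
Δd' = d'_Block 1 − d'_Block 2 = 0.411 − 0.227 = 0.184
Block 1 has the higher sensitivity.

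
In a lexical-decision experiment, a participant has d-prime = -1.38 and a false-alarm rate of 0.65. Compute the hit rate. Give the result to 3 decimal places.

z(false-alarm rate) = z(0.65) = 0.3853
z(H) = z(FA) + d' = 0.3853 + (-1.38) = -0.9947
hit rate = Φ(-0.9947) = 0.1599

hit rate = 0.160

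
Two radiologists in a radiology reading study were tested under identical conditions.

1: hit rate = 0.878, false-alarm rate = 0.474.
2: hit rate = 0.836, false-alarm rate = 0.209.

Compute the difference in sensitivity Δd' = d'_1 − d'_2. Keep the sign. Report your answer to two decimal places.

1: z(0.878) = 1.165, z(0.474) = -0.065, d' = 1.230
2: z(0.836) = 0.978, z(0.209) = -0.810, d' = 1.788
Δd' = d'_1 − d'_2 = 1.230 − 1.788 = -0.558
2 has the higher sensitivity.

Δd' = -0.56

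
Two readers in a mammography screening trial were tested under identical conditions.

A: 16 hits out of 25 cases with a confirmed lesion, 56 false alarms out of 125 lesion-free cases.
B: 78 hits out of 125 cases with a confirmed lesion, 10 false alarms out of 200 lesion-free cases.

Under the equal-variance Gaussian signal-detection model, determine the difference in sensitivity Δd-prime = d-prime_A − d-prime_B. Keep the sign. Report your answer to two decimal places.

A: z(0.6400) = 0.358, z(0.4480) = -0.131, d' = 0.489
B: z(0.6240) = 0.316, z(0.0500) = -1.645, d' = 1.961
Δd' = d'_A − d'_B = 0.489 − 1.961 = -1.472
B has the higher sensitivity.

Δd-prime = -1.47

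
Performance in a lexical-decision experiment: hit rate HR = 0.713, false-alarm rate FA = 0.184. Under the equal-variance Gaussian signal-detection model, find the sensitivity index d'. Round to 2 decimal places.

d' = 1.46

z(H) = 0.562
z(FA) = -0.900
d' = z(H) − z(FA) = 0.562 − (-0.900) = 1.462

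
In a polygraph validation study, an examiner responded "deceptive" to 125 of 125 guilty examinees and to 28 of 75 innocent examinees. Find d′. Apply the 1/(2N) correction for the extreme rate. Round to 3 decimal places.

The hit rate is 125/125 = 1, so apply the 1/(2N) correction: H → 1 − 1/(2·125) = 0.99600.
z(H) = z(0.99600) = 2.6521
z(FA) = z(0.37333) = -0.3230
d' = 2.6521 − (-0.3230) = 2.9751

d′ = 2.975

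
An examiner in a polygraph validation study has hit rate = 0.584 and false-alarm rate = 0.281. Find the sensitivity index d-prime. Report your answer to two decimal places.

z(0.584) = 0.2121, z(0.281) = -0.5799
d' = z(H) − z(FA) = 0.2121 − (-0.5799) = 0.7920

d-prime = 0.79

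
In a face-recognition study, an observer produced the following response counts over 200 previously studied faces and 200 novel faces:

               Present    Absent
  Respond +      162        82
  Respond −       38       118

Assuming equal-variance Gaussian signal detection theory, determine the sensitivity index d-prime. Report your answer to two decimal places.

d-prime = 1.11

H = 162/200 = 0.8100
FA = 82/200 = 0.4100
z(H) = z(0.8100) = 0.878
z(FA) = z(0.4100) = -0.228
d' = z(H) − z(FA) = 0.878 − (-0.228) = 1.106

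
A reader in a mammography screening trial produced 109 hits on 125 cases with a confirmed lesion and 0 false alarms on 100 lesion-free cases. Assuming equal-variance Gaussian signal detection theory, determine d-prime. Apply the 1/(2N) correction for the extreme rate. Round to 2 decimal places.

The false-alarm rate is 0/100 = 0, so apply the 1/(2N) correction: FA → 1/(2·100) = 0.00500.
z(H) = z(0.87200) = 1.136
z(FA) = z(0.00500) = -2.576
d' = 1.136 − (-2.576) = 3.712

d-prime = 3.71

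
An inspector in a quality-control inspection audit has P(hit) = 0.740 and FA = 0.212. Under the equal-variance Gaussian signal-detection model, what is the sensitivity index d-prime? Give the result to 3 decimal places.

z(H) = z(0.740) = 0.6433
z(FA) = z(0.212) = -0.7995
d' = z(H) − z(FA) = 0.6433 − (-0.7995) = 1.4428

d-prime = 1.443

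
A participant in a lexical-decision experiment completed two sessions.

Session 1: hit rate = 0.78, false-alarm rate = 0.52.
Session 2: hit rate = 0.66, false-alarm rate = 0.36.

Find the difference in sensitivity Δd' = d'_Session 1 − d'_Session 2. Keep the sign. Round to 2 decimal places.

Session 1: z(0.78) = 0.772, z(0.52) = 0.050, d' = 0.722
Session 2: z(0.66) = 0.412, z(0.36) = -0.358, d' = 0.770
Δd' = d'_Session 1 − d'_Session 2 = 0.722 − 0.770 = -0.048
Session 2 has the higher sensitivity.

Δd' = -0.05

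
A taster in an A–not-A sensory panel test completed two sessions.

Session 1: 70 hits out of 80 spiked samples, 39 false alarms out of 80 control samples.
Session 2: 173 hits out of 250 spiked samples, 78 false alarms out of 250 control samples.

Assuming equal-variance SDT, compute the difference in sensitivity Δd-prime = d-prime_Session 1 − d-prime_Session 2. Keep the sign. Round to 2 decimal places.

Session 1: z(0.8750) = 1.150, z(0.4875) = -0.031, d' = 1.181
Session 2: z(0.6920) = 0.502, z(0.3120) = -0.490, d' = 0.992
Δd' = d'_Session 1 − d'_Session 2 = 1.181 − 0.992 = 0.189
Session 1 has the higher sensitivity.

Δd-prime = 0.19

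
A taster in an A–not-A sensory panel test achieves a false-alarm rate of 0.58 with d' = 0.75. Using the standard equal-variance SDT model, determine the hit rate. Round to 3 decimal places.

hit rate = 0.829

z(false-alarm rate) = z(0.58) = 0.2019
z(H) = z(FA) + d' = 0.2019 + 0.75 = 0.9519
hit rate = Φ(0.9519) = 0.8294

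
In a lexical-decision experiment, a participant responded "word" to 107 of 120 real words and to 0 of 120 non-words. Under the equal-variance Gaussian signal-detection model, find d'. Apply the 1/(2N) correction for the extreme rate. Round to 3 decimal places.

d' = 3.874

The false-alarm rate is 0/120 = 0, so apply the 1/(2N) correction: FA → 1/(2·120) = 0.00417.
z(H) = z(0.89167) = 1.2355
z(FA) = z(0.00417) = -2.6380
d' = 1.2355 − (-2.6380) = 3.8735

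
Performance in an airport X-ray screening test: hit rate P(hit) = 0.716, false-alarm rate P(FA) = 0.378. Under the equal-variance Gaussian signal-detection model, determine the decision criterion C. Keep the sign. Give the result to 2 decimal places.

z(H) = z(0.716) = 0.5710
z(FA) = z(0.378) = -0.3107
c = −½·[z(H) + z(FA)] = −0.5 × (0.5710 + (-0.3107)) = -0.13015

C = -0.13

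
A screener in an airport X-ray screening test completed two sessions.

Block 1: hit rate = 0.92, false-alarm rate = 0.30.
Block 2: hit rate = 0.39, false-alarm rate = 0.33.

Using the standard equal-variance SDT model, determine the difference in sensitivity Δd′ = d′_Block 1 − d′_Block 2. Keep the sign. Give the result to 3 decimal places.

Δd′ = 1.769

Block 1: z(0.92) = 1.4051, z(0.30) = -0.5244, d' = 1.9295
Block 2: z(0.39) = -0.2793, z(0.33) = -0.4399, d' = 0.1606
Δd' = d'_Block 1 − d'_Block 2 = 1.9295 − 0.1606 = 1.7689
Block 1 has the higher sensitivity.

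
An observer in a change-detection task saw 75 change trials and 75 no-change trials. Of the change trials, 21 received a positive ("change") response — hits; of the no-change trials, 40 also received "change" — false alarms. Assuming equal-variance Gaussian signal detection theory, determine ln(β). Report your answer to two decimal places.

H = 21/75 = 0.2800
FA = 40/75 = 0.5333
Φ⁻¹(0.2800) = -0.583, Φ⁻¹(0.5333) = 0.084
ln β = −½·[z(H)² − z(FA)²] = −0.5 × (0.340 − 0.007) = -0.1665

ln β = -0.17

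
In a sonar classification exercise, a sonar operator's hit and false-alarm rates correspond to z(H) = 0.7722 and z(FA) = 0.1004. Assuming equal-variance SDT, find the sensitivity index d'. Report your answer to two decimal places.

d' = z(H) − z(FA) = 0.7722 − 0.1004 = 0.6718

d' = 0.67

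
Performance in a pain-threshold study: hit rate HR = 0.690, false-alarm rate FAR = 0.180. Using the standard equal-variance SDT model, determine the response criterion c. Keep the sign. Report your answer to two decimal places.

c = 0.21

z(0.690) = 0.4959, z(0.180) = -0.9154
c = −½·[z(H) + z(FA)] = −0.5 × (0.4959 + (-0.9154)) = 0.20975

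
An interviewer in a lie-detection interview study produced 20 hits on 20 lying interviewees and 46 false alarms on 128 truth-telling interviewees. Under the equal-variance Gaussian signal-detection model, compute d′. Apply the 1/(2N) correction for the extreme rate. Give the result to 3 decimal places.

d′ = 2.320

The hit rate is 20/20 = 1, so apply the 1/(2N) correction: H → 1 − 1/(2·20) = 0.97500.
z(H) = z(0.97500) = 1.9600
z(FA) = z(0.35938) = -0.3601
d' = 1.9600 − (-0.3601) = 2.3201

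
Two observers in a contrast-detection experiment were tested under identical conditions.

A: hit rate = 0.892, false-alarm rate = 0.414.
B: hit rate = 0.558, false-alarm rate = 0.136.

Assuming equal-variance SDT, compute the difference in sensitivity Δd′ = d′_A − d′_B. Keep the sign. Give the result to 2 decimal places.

A: z(0.892) = 1.237, z(0.414) = -0.217, d' = 1.454
B: z(0.558) = 0.146, z(0.136) = -1.098, d' = 1.244
Δd' = d'_A − d'_B = 1.454 − 1.244 = 0.210
A has the higher sensitivity.

Δd′ = 0.21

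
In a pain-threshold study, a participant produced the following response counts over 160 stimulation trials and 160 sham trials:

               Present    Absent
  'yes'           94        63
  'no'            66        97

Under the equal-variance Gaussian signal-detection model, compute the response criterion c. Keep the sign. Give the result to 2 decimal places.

H = 94/160 = 0.5875
FA = 63/160 = 0.3937
z(H) = 0.2211
z(FA) = -0.2697
c = −½·[z(H) + z(FA)] = −0.5 × (0.2211 + (-0.2697)) = 0.0243

c = 0.02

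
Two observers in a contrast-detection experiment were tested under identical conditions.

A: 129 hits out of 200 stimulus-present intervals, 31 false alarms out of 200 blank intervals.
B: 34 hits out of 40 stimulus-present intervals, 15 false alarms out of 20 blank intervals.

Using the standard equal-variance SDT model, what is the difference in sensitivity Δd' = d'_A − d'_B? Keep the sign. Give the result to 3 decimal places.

A: z(0.6450) = 0.3719, z(0.1550) = -1.0152, d' = 1.3871
B: z(0.8500) = 1.0364, z(0.7500) = 0.6745, d' = 0.3619
Δd' = d'_A − d'_B = 1.3871 − 0.3619 = 1.0252
A has the higher sensitivity.

Δd' = 1.025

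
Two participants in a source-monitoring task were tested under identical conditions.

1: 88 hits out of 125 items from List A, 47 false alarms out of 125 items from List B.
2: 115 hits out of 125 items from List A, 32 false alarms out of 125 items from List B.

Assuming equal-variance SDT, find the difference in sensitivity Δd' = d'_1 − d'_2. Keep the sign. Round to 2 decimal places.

Δd' = -1.21

1: z(0.7040) = 0.536, z(0.3760) = -0.316, d' = 0.852
2: z(0.9200) = 1.405, z(0.2560) = -0.656, d' = 2.061
Δd' = d'_1 − d'_2 = 0.852 − 2.061 = -1.209
2 has the higher sensitivity.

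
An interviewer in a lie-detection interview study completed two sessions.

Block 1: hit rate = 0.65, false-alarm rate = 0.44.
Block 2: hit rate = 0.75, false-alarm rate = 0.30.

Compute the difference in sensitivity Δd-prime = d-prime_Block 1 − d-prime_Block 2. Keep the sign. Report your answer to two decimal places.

Δd-prime = -0.66

Block 1: z(0.65) = 0.385, z(0.44) = -0.151, d' = 0.536
Block 2: z(0.75) = 0.674, z(0.30) = -0.524, d' = 1.198
Δd' = d'_Block 1 − d'_Block 2 = 0.536 − 1.198 = -0.662
Block 2 has the higher sensitivity.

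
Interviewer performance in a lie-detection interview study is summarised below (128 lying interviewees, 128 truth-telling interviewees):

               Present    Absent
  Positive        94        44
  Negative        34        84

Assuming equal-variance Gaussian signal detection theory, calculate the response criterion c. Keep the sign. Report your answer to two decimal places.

c = -0.11

H = 94/128 = 0.7344
FA = 44/128 = 0.3438
Φ⁻¹(0.7344) = 0.6262, Φ⁻¹(0.3438) = -0.4021
c = −½·[z(H) + z(FA)] = −0.5 × (0.6262 + (-0.4021)) = -0.11205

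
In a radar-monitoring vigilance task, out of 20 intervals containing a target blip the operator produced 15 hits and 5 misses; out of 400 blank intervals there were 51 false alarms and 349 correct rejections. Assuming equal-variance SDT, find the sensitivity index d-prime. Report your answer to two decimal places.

d-prime = 1.81

H = 15/20 = 0.7500
FA = 51/400 = 0.1275
Φ⁻¹(H) = Φ⁻¹(0.7500) = 0.6745
Φ⁻¹(FA) = Φ⁻¹(0.1275) = -1.1383
d' = z(H) − z(FA) = 0.6745 − (-1.1383) = 1.8128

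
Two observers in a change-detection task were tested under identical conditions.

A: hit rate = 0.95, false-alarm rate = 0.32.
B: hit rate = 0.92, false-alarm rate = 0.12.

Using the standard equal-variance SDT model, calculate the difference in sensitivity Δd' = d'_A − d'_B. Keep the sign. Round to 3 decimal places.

A: z(0.95) = 1.6449, z(0.32) = -0.4677, d' = 2.1126
B: z(0.92) = 1.4051, z(0.12) = -1.1750, d' = 2.5801
Δd' = d'_A − d'_B = 2.1126 − 2.5801 = -0.4675
B has the higher sensitivity.

Δd' = -0.468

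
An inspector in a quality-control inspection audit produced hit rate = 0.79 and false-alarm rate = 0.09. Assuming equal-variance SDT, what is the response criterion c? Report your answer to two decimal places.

z(0.79) = 0.8064, z(0.09) = -1.3408
c = −½·[z(H) + z(FA)] = −0.5 × (0.8064 + (-1.3408)) = 0.2672
c > 0: the inspector has a conservative response bias.

c = 0.27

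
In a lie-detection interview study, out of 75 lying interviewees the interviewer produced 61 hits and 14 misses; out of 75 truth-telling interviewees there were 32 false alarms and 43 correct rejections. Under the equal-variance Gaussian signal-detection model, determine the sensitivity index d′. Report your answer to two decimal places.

H = 61/75 = 0.8133
FA = 32/75 = 0.4267
z(H) = 0.890
z(FA) = -0.185
d' = z(H) − z(FA) = 0.890 − (-0.185) = 1.075

d′ = 1.08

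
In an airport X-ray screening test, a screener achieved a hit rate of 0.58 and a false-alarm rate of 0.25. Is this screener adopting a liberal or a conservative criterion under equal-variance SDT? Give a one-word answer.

z(H) = 0.202, z(FA) = -0.674
c = −½·(z(H) + z(FA)) = 0.236
c > 0 → conservative criterion (biased toward responding “no”).

conservative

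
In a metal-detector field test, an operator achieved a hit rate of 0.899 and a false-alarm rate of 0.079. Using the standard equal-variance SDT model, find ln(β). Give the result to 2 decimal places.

ln β = 0.18

z(H) = z(0.899) = 1.276
z(FA) = z(0.079) = -1.412
ln β = −½·[z(H)² − z(FA)²] = −0.5 × (1.628 − 1.994) = 0.183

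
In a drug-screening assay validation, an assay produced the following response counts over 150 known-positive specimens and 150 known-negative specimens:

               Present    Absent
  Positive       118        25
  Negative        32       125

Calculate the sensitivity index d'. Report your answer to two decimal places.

H = 118/150 = 0.7867
FA = 25/150 = 0.1667
z(0.7867) = 0.7950, z(0.1667) = -0.9673
d' = z(H) − z(FA) = 0.7950 − (-0.9673) = 1.7623

d' = 1.76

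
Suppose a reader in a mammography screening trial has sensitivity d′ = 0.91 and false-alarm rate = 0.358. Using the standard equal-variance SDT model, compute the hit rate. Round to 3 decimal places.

z(false-alarm rate) = z(0.358) = -0.3638
z(H) = z(FA) + d' = -0.3638 + 0.91 = 0.5462
hit rate = Φ(0.5462) = 0.7075

hit rate = 0.708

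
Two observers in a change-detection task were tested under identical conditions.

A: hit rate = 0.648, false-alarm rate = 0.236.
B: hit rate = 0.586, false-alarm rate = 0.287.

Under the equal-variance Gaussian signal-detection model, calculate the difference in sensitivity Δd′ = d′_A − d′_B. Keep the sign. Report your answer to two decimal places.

A: z(0.648) = 0.380, z(0.236) = -0.719, d' = 1.099
B: z(0.586) = 0.217, z(0.287) = -0.562, d' = 0.779
Δd' = d'_A − d'_B = 1.099 − 0.779 = 0.320
A has the higher sensitivity.

Δd′ = 0.32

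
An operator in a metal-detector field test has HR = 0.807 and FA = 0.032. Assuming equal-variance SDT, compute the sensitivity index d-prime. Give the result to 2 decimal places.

z(H) = 0.867
z(FA) = -1.852
d' = z(H) − z(FA) = 0.867 − (-1.852) = 2.719

d-prime = 2.72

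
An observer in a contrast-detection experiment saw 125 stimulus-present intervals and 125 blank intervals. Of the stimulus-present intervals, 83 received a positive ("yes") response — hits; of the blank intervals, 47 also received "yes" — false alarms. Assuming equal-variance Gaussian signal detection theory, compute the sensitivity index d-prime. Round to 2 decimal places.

H = 83/125 = 0.6640
FA = 47/125 = 0.3760
z(H) = 0.423
z(FA) = -0.316
d' = z(H) − z(FA) = 0.423 − (-0.316) = 0.739

d-prime = 0.74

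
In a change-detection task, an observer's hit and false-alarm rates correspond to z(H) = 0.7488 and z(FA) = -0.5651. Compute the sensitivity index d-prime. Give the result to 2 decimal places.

d-prime = 1.31

d' = z(H) − z(FA) = 0.7488 − (-0.5651) = 1.3139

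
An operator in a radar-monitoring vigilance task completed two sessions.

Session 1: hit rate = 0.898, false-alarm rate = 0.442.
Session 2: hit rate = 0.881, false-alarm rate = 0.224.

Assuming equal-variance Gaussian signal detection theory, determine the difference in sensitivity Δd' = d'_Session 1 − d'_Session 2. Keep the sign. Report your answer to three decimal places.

Session 1: z(0.898) = 1.2702, z(0.442) = -0.1459, d' = 1.4161
Session 2: z(0.881) = 1.1800, z(0.224) = -0.7588, d' = 1.9388
Δd' = d'_Session 1 − d'_Session 2 = 1.4161 − 1.9388 = -0.5227
Session 2 has the higher sensitivity.

Δd' = -0.523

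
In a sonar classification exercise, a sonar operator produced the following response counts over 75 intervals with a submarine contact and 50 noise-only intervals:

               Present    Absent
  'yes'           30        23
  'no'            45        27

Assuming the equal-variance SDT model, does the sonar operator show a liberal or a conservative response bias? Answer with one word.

z(H) = -0.253, z(FA) = -0.100
c = −½·(z(H) + z(FA)) = 0.1765
c > 0 → conservative criterion (biased toward responding “no”).

conservative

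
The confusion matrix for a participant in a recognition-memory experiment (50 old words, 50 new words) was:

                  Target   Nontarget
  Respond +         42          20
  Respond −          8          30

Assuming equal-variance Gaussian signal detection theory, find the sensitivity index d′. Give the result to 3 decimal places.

H = 42/50 = 0.8400
FA = 20/50 = 0.4000
z(H) = z(0.8400) = 0.9945
z(FA) = z(0.4000) = -0.2533
d' = z(H) − z(FA) = 0.9945 − (-0.2533) = 1.2478

d′ = 1.248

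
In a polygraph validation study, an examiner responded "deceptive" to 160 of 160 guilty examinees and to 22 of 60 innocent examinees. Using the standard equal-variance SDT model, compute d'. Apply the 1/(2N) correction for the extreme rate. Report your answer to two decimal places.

The hit rate is 160/160 = 1, so apply the 1/(2N) correction: H → 1 − 1/(2·160) = 0.99687.
z(H) = z(0.99687) = 2.734
z(FA) = z(0.36667) = -0.341
d' = 2.734 − (-0.341) = 3.075

d' = 3.08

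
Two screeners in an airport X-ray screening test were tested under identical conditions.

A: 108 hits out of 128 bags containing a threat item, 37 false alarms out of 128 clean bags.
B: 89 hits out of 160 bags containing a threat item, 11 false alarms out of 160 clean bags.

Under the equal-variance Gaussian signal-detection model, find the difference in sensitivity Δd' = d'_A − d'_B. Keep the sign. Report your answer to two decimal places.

A: z(0.8438) = 1.010, z(0.2891) = -0.556, d' = 1.566
B: z(0.5563) = 0.142, z(0.0688) = -1.485, d' = 1.627
Δd' = d'_A − d'_B = 1.566 − 1.627 = -0.061
B has the higher sensitivity.

Δd' = -0.06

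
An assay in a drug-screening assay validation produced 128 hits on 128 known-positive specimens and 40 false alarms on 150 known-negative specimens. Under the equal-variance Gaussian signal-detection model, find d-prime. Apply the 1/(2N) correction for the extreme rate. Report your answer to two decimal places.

d-prime = 3.28

The hit rate is 128/128 = 1, so apply the 1/(2N) correction: H → 1 − 1/(2·128) = 0.99609.
z(H) = z(0.99609) = 2.660
z(FA) = z(0.26667) = -0.623
d' = 2.660 − (-0.623) = 3.283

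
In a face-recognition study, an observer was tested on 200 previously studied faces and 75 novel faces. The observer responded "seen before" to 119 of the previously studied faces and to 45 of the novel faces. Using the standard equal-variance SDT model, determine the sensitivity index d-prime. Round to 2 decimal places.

d-prime = -0.01

H = 119/200 = 0.5950
FA = 45/75 = 0.6000
z(0.5950) = 0.240, z(0.6000) = 0.253
d' = z(H) − z(FA) = 0.240 − 0.253 = -0.013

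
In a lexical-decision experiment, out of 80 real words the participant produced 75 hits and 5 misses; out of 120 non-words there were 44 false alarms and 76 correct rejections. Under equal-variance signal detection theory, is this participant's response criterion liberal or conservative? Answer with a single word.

z(H) = 1.534, z(FA) = -0.341
c = −½·(z(H) + z(FA)) = -0.5965
c < 0 → liberal criterion (biased toward responding “yes”).

liberal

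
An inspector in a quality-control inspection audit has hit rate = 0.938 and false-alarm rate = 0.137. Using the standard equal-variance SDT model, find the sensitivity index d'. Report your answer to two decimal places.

Φ⁻¹(0.938) = 1.5382, Φ⁻¹(0.137) = -1.0939
d' = z(H) − z(FA) = 1.5382 − (-1.0939) = 2.6321

d' = 2.63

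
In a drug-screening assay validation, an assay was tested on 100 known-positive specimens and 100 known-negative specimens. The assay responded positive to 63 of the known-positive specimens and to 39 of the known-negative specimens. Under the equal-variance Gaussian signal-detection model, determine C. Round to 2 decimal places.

C = -0.03

H = 63/100 = 0.6300
FA = 39/100 = 0.3900
z(H) = 0.332
z(FA) = -0.279
c = −½·[z(H) + z(FA)] = −0.5 × (0.332 + (-0.279)) = -0.0265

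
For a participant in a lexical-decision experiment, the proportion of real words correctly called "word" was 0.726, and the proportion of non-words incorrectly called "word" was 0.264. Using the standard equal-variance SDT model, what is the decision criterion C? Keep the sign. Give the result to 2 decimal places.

Φ⁻¹(0.726) = 0.601, Φ⁻¹(0.264) = -0.631
c = −½·[z(H) + z(FA)] = −0.5 × (0.601 + (-0.631)) = 0.015
c > 0: the participant has a conservative response bias.

C = 0.02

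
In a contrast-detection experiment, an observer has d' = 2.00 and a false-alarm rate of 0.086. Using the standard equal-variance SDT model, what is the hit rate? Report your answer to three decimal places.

z(false-alarm rate) = z(0.086) = -1.3658
z(H) = z(FA) + d' = -1.3658 + 2.00 = 0.6342
hit rate = Φ(0.6342) = 0.7370

hit rate = 0.737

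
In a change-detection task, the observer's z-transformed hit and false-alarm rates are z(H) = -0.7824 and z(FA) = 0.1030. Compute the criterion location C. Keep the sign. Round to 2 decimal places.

c = −½·[z(H) + z(FA)] = −½·(-0.7824 + 0.1030) = 0.3397

C = 0.34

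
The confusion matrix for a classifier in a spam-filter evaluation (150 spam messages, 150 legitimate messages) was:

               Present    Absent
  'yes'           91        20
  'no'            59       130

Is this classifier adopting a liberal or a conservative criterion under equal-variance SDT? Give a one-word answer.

conservative

z(H) = 0.271, z(FA) = -1.111
c = −½·(z(H) + z(FA)) = 0.420
c > 0 → conservative criterion (biased toward responding “no”).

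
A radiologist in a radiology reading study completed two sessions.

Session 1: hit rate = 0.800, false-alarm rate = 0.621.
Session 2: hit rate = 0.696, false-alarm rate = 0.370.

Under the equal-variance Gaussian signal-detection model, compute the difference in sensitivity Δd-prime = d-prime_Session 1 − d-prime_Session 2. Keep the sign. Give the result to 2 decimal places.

Δd-prime = -0.31

Session 1: z(0.800) = 0.842, z(0.621) = 0.308, d' = 0.534
Session 2: z(0.696) = 0.513, z(0.370) = -0.332, d' = 0.845
Δd' = d'_Session 1 − d'_Session 2 = 0.534 − 0.845 = -0.311
Session 2 has the higher sensitivity.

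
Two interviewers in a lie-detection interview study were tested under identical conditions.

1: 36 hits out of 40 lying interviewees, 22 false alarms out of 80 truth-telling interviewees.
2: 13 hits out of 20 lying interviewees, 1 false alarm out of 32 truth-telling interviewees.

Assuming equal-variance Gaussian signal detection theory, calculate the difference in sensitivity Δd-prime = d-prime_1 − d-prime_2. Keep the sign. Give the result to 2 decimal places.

1: z(0.9000) = 1.282, z(0.2750) = -0.598, d' = 1.880
2: z(0.6500) = 0.385, z(0.0312) = -1.863, d' = 2.248
Δd' = d'_1 − d'_2 = 1.880 − 2.248 = -0.368
2 has the higher sensitivity.

Δd-prime = -0.37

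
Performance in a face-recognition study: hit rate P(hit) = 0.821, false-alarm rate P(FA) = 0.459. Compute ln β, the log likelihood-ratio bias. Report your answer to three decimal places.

z(0.821) = 0.9192, z(0.459) = -0.1030
ln β = −½·[z(H)² − z(FA)²] = −0.5 × (0.8449 − 0.0106) = -0.41715

ln β = -0.417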